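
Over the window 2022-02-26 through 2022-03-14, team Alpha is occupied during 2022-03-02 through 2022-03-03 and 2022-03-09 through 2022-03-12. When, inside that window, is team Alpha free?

2022-02-26 through 2022-03-01, 2022-03-04 through 2022-03-08, 2022-03-13 through 2022-03-14

Covered (merged): 2022-03-02 through 2022-03-03, 2022-03-09 through 2022-03-12.
Uncovered inside 2022-02-26 through 2022-03-14: 2022-02-26 through 2022-03-01, 2022-03-04 through 2022-03-08, 2022-03-13 through 2022-03-14.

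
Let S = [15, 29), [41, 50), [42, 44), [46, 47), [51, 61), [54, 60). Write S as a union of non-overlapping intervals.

[41, 50) is disjoint → start new block.
[42, 44) overlaps/touches [41, 50) → extend to [41, 50).
[46, 47) overlaps/touches [41, 50) → extend to [41, 50).
[51, 61) is disjoint → start new block.
[54, 60) overlaps/touches [51, 61) → extend to [51, 61).

[15, 29) ∪ [41, 50) ∪ [51, 61)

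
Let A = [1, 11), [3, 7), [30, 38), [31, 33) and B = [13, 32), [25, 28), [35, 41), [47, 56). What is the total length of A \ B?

13

A, merged: [1, 11), [30, 38).
B, merged: [13, 32), [35, 41), [47, 56).
A \ B = [1, 11), [32, 35).
Total: 10 + 3 = 13.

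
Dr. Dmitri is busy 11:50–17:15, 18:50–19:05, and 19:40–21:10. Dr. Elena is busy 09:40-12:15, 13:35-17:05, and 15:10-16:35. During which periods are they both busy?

11:50–12:15, 13:35–17:05

Merge the second list: 09:40–12:15, 13:35–17:05.
11:50–17:15 ∩ B → 11:50–12:15, 13:35–17:05.
18:50–19:05 meets no B interval.
19:40–21:10 meets no B interval.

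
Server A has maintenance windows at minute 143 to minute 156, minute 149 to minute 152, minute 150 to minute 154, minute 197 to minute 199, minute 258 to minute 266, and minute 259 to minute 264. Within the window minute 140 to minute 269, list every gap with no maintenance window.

minute 140 to minute 143, minute 156 to minute 197, minute 199 to minute 258, minute 266 to minute 269

After merging, the occupied span is minute 143 to minute 156, minute 197 to minute 199, minute 258 to minute 266.
Uncovered inside minute 140 to minute 269: minute 140 to minute 143, minute 156 to minute 197, minute 199 to minute 258, minute 266 to minute 269.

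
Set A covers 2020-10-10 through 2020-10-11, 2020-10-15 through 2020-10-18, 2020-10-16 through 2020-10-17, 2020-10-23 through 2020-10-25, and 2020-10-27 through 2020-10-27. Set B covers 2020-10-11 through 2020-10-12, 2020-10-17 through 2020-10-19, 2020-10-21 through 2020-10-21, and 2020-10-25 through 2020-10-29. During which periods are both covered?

First set merges to 2020-10-10 through 2020-10-11, 2020-10-15 through 2020-10-18, 2020-10-23 through 2020-10-25, 2020-10-27 through 2020-10-27.
2020-10-10 through 2020-10-11 meets the second set on 2020-10-11 through 2020-10-11.
2020-10-15 through 2020-10-18 meets the second set on 2020-10-17 through 2020-10-18.
2020-10-23 through 2020-10-25 meets the second set on 2020-10-25 through 2020-10-25.
2020-10-27 through 2020-10-27 meets the second set on 2020-10-27 through 2020-10-27.

2020-10-11 through 2020-10-11, 2020-10-17 through 2020-10-18, 2020-10-25 through 2020-10-25, 2020-10-27 through 2020-10-27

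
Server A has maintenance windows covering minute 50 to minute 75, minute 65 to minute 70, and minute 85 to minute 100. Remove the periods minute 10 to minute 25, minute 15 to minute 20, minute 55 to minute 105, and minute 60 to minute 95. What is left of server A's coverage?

minute 50 to minute 55

Merge the first list: minute 50 to minute 75, minute 85 to minute 100.
Merge the second list: minute 10 to minute 25, minute 55 to minute 105.
minute 50 to minute 75 with B removed leaves minute 50 to minute 55.
minute 85 to minute 100 lies entirely inside B → drops out.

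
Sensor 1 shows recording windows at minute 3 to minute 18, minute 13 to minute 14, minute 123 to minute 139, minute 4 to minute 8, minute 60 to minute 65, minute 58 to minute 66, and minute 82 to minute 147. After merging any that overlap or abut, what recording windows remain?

minute 3 to minute 18, minute 58 to minute 66, minute 82 to minute 147

Sort by start: minute 3 to minute 18, minute 4 to minute 8, minute 13 to minute 14, minute 58 to minute 66, minute 60 to minute 65, minute 82 to minute 147, minute 123 to minute 139.
minute 4 to minute 8 overlaps/touches minute 3 to minute 18 → extend to minute 3 to minute 18.
minute 13 to minute 14 overlaps/touches minute 3 to minute 18 → extend to minute 3 to minute 18.
minute 58 to minute 66 is disjoint → start new block.
minute 60 to minute 65 overlaps/touches minute 58 to minute 66 → extend to minute 58 to minute 66.
minute 82 to minute 147 is disjoint → start new block.
minute 123 to minute 139 overlaps/touches minute 82 to minute 147 → extend to minute 82 to minute 147.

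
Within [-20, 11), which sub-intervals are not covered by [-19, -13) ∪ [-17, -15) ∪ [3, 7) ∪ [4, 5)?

Covered (merged): [-19, -13), [3, 7).
Complement within [-20, 11): [-20, -19), [-13, 3), [7, 11).

[-20, -19) ∪ [-13, 3) ∪ [7, 11)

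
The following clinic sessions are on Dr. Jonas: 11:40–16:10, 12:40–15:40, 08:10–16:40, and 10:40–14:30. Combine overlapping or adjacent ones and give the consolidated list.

08:10–16:40

Sort by start: 08:10–16:40, 10:40–14:30, 11:40–16:10, 12:40–15:40.
10:40–14:30 overlaps/touches 08:10–16:40 → extend to 08:10–16:40.
11:40–16:10 overlaps/touches 08:10–16:40 → extend to 08:10–16:40.
12:40–15:40 overlaps/touches 08:10–16:40 → extend to 08:10–16:40.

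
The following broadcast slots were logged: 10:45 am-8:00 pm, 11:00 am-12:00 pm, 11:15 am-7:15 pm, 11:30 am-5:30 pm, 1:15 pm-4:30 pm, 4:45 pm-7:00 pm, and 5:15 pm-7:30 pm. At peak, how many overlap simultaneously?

Walk the sorted start/end points keeping a running depth.
The depth first hits 5 at 5:15 pm.

5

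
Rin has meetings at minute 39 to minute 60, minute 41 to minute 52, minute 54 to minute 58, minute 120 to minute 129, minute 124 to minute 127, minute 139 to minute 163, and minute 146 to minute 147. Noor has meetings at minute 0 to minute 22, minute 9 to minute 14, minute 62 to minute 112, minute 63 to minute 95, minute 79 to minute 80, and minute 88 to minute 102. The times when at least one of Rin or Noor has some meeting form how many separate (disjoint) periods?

First set merges to minute 39 to minute 60, minute 120 to minute 129, minute 139 to minute 163.
Second set merges to minute 0 to minute 22, minute 62 to minute 112.
A ∪ B = minute 0 to minute 22, minute 39 to minute 60, minute 62 to minute 112, minute 120 to minute 129, minute 139 to minute 163.
That is 5 disjoint pieces.

5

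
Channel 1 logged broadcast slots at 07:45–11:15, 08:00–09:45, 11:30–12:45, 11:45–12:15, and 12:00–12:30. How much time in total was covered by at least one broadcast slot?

Merged: 07:45–11:15, 11:30–12:45.
Lengths: 3 h 30 min + 1 h 15 min = 4 h 45 min.

4 h 45 min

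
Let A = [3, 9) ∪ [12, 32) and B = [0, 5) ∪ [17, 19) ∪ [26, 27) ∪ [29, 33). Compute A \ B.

[3, 9) \ B = [5, 9).
[12, 32) \ B = [12, 17), [19, 26), [27, 29).

[5, 9) ∪ [12, 17) ∪ [19, 26) ∪ [27, 29)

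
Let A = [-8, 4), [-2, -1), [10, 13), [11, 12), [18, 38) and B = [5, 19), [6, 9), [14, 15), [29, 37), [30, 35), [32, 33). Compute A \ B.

[-8, 4) ∪ [19, 29) ∪ [37, 38)

First set merges to [-8, 4), [10, 13), [18, 38).
Second set merges to [5, 19), [29, 37).
[-8, 4): no B overlap → unchanged.
[10, 13): fully covered by B → removed.
[18, 38) minus B → [19, 29), [37, 38).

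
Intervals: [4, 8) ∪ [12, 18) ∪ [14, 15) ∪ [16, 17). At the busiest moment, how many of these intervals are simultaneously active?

2

At 14, 2 of the intervals are simultaneously active.
No point has more.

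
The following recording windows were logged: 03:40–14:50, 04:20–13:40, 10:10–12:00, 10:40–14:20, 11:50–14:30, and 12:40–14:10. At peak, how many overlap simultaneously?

Walk the sorted start/end points keeping a running depth.
The depth first hits 5 at 11:50.

5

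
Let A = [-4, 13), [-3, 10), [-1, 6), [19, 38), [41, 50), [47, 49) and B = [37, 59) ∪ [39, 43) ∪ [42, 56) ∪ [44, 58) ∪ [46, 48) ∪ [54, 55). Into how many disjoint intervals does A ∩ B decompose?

2

Merge the first list: [-4, 13), [19, 38), [41, 50).
Merge the second list: [37, 59).
A ∩ B = [37, 38), [41, 50).
That is 2 disjoint pieces.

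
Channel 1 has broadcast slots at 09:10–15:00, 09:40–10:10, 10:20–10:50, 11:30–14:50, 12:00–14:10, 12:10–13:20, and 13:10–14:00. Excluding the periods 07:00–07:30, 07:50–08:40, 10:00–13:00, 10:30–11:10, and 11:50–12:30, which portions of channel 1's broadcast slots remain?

Merge the first list: 09:10-15:00.
Merge the second list: 07:00-07:30, 07:50-08:40, 10:00-13:00.
09:10-15:00 minus B → 09:10-10:00, 13:00-15:00.

09:10-10:00, 13:00-15:00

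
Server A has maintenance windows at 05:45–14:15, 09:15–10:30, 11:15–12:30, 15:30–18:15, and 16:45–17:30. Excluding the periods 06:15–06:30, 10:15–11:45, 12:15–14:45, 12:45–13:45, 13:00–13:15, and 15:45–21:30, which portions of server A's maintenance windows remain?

05:45–06:15, 06:30–10:15, 11:45–12:15, 15:30–15:45

Merge the first list: 05:45–14:15, 15:30–18:15.
Merge the second list: 06:15–06:30, 10:15–11:45, 12:15–14:45, 15:45–21:30.
05:45–14:15 minus B → 05:45–06:15, 06:30–10:15, 11:45–12:15.
15:30–18:15 minus B → 15:30–15:45.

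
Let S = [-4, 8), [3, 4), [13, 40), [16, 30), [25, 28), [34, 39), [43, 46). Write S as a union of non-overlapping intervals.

[-4, 8) ∪ [13, 40) ∪ [43, 46)

[3, 4) overlaps/touches [-4, 8) → extend to [-4, 8).
[13, 40) is disjoint → start new block.
[16, 30) overlaps/touches [13, 40) → extend to [13, 40).
[25, 28) overlaps/touches [13, 40) → extend to [13, 40).
[34, 39) overlaps/touches [13, 40) → extend to [13, 40).
[43, 46) is disjoint → start new block.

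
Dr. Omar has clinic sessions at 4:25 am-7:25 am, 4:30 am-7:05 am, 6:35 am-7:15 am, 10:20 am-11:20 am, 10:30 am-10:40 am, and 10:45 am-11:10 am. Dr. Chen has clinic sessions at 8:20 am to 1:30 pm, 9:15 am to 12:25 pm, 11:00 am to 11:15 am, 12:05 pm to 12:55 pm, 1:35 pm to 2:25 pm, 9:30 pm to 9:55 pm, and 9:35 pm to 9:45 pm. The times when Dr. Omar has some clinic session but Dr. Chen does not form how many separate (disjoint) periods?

A, merged: 4:25 am–7:25 am, 10:20 am–11:20 am.
B, merged: 8:20 am–1:30 pm, 1:35 pm–2:25 pm, 9:30 pm–9:55 pm.
A \ B = 4:25 am–7:25 am.
That is 1 disjoint piece.

1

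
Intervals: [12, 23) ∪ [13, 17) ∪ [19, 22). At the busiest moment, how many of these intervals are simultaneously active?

At 13, 2 of the intervals are simultaneously active.
No point has more.

2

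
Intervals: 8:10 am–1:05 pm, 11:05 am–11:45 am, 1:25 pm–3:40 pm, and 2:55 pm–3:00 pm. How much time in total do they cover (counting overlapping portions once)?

7 h 10 min

Merged: 8:10 am–1:05 pm, 1:25 pm–3:40 pm.
Lengths: 4 h 55 min + 2 h 15 min = 7 h 10 min.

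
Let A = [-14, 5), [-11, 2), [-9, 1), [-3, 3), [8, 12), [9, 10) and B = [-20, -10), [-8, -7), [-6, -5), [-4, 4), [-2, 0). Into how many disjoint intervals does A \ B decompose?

A, merged: [-14, 5), [8, 12).
B, merged: [-20, -10), [-8, -7), [-6, -5), [-4, 4).
A \ B = [-10, -8), [-7, -6), [-5, -4), [4, 5), [8, 12).
That is 5 disjoint pieces.

5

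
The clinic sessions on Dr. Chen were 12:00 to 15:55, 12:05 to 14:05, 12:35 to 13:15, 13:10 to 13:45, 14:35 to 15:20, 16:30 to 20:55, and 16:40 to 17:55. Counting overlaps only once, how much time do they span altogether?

8 h 20 min

Merged: 12:00–15:55, 16:30–20:55.
Lengths: 3 h 55 min + 4 h 25 min = 8 h 20 min.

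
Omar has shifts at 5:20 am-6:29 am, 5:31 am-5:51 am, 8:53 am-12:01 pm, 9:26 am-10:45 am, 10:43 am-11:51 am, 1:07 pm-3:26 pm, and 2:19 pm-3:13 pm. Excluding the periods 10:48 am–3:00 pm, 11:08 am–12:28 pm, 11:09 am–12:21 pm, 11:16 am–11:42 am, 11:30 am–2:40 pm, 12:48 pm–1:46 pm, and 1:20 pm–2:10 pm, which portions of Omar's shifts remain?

Merge the first list: 5:20 am–6:29 am, 8:53 am–12:01 pm, 1:07 pm–3:26 pm.
Merge the second list: 10:48 am–3:00 pm.
5:20 am–6:29 am is untouched.
8:53 am–12:01 pm with B removed leaves 8:53 am–10:48 am.
1:07 pm–3:26 pm with B removed leaves 3:00 pm–3:26 pm.

5:20 am–6:29 am, 8:53 am–10:48 am, 3:00 pm–3:26 pm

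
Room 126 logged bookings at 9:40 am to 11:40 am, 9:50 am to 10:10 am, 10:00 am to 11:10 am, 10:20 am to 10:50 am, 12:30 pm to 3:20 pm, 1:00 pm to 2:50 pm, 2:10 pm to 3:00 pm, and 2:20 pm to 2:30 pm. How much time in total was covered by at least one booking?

Merged: 9:40 am–11:40 am, 12:30 pm–3:20 pm.
Lengths: 2 h + 2 h 50 min = 4 h 50 min.

4 h 50 min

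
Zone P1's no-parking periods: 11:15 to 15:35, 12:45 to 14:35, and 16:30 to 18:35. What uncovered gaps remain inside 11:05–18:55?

Covered (merged): 11:15-15:35, 16:30-18:35.
Gaps within 11:05-18:55: 11:05-11:15, 15:35-16:30, 18:35-18:55.

11:05-11:15, 15:35-16:30, 18:35-18:55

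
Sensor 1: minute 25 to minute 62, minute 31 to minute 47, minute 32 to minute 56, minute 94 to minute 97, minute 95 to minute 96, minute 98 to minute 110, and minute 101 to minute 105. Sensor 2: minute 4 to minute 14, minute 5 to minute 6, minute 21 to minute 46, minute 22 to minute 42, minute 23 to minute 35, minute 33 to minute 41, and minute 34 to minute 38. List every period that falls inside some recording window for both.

Merge the first list: minute 25 to minute 62, minute 94 to minute 97, minute 98 to minute 110.
Merge the second list: minute 4 to minute 14, minute 21 to minute 46.
minute 25 to minute 62 ∩ B → minute 25 to minute 46.
minute 94 to minute 97 meets no B interval.
minute 98 to minute 110 meets no B interval.

minute 25 to minute 46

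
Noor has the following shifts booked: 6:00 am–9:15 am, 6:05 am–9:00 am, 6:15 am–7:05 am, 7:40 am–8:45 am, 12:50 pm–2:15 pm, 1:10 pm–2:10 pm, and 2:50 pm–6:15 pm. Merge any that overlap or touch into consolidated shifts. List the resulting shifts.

6:05 am-9:00 am overlaps/touches 6:00 am-9:15 am → extend to 6:00 am-9:15 am.
6:15 am-7:05 am overlaps/touches 6:00 am-9:15 am → extend to 6:00 am-9:15 am.
7:40 am-8:45 am overlaps/touches 6:00 am-9:15 am → extend to 6:00 am-9:15 am.
12:50 pm-2:15 pm is disjoint → start new block.
1:10 pm-2:10 pm overlaps/touches 12:50 pm-2:15 pm → extend to 12:50 pm-2:15 pm.
2:50 pm-6:15 pm is disjoint → start new block.

6:00 am-9:15 am, 12:50 pm-2:15 pm, 2:50 pm-6:15 pm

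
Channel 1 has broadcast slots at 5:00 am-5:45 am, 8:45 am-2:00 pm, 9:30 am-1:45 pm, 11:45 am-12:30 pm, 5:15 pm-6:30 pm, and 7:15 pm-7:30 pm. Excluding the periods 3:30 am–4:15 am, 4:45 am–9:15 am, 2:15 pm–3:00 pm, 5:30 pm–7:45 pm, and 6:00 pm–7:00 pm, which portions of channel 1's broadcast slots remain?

Merge the first list: 5:00 am-5:45 am, 8:45 am-2:00 pm, 5:15 pm-6:30 pm, 7:15 pm-7:30 pm.
Merge the second list: 3:30 am-4:15 am, 4:45 am-9:15 am, 2:15 pm-3:00 pm, 5:30 pm-7:45 pm.
5:00 am-5:45 am: fully covered by B → removed.
8:45 am-2:00 pm minus B → 9:15 am-2:00 pm.
5:15 pm-6:30 pm minus B → 5:15 pm-5:30 pm.
7:15 pm-7:30 pm: fully covered by B → removed.

9:15 am-2:00 pm, 5:15 pm-5:30 pm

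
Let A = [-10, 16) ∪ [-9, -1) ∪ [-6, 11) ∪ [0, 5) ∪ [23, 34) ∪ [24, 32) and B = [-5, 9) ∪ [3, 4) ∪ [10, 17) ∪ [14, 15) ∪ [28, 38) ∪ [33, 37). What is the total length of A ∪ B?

42

First set merges to [-10, 16), [23, 34).
Second set merges to [-5, 9), [10, 17), [28, 38).
A ∪ B = [-10, 17), [23, 38).
Total: 27 + 15 = 42.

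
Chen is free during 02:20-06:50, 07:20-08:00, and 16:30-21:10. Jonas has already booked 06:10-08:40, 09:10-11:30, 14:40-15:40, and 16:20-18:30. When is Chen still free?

02:20–06:10, 18:30–21:10

02:20–06:50 \ B = 02:20–06:10.
07:20–08:00: entirely removed.
16:30–21:10 \ B = 18:30–21:10.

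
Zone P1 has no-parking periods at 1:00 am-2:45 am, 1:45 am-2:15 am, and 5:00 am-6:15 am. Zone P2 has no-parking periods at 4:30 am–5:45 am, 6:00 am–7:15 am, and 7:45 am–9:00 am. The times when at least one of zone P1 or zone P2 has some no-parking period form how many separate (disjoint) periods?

A, merged: 1:00 am–2:45 am, 5:00 am–6:15 am.
A ∪ B = 1:00 am–2:45 am, 4:30 am–7:15 am, 7:45 am–9:00 am.
That is 3 disjoint pieces.

3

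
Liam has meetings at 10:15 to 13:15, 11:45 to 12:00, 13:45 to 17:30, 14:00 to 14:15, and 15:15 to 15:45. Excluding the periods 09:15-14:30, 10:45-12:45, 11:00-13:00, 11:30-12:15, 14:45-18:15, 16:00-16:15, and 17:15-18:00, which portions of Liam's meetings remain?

A, merged: 10:15-13:15, 13:45-17:30.
B, merged: 09:15-14:30, 14:45-18:15.
10:15-13:15 lies entirely inside B → drops out.
13:45-17:30 with B removed leaves 14:30-14:45.

14:30-14:45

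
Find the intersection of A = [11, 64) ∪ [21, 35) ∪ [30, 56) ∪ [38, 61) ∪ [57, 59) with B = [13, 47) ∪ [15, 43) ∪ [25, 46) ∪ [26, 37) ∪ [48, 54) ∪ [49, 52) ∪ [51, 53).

[13, 47) ∪ [48, 54)

A, merged: [11, 64).
B, merged: [13, 47), [48, 54).
[11, 64) ∩ B → [13, 47), [48, 54).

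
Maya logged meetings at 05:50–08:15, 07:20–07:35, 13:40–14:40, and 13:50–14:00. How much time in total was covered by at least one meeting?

3 h 25 min

Merged: 05:50–08:15, 13:40–14:40.
Lengths: 2 h 25 min + 1 h = 3 h 25 min.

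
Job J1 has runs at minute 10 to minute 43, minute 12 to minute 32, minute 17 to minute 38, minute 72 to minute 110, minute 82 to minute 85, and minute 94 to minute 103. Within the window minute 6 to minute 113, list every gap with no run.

minute 6 to minute 10, minute 43 to minute 72, minute 110 to minute 113

Covered (merged): minute 10 to minute 43, minute 72 to minute 110.
Uncovered inside minute 6 to minute 113: minute 6 to minute 10, minute 43 to minute 72, minute 110 to minute 113.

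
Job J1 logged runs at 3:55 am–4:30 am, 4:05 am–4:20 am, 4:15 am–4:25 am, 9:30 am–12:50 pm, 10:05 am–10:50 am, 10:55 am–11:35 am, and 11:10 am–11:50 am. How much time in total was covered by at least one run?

3 h 55 min

Merged: 3:55 am-4:30 am, 9:30 am-12:50 pm.
Lengths: 35 min + 3 h 20 min = 3 h 55 min.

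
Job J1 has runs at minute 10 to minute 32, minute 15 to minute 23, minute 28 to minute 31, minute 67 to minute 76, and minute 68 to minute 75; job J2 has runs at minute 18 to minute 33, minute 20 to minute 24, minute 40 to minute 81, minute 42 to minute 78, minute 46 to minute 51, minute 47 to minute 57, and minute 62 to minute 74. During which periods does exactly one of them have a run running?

Merge the first list: minute 10 to minute 32, minute 67 to minute 76.
Merge the second list: minute 18 to minute 33, minute 40 to minute 81.
A but not B: minute 10 to minute 18.
B but not A: minute 32 to minute 33, minute 40 to minute 67, minute 76 to minute 81.
Combining gives A △ B.

minute 10 to minute 18, minute 32 to minute 33, minute 40 to minute 67, minute 76 to minute 81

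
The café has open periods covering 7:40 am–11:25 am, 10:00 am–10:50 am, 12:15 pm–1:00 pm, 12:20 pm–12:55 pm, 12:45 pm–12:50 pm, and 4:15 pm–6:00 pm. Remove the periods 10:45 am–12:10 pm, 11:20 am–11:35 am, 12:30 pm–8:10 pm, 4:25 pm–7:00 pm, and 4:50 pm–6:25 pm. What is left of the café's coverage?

First set merges to 7:40 am–11:25 am, 12:15 pm–1:00 pm, 4:15 pm–6:00 pm.
Second set merges to 10:45 am–12:10 pm, 12:30 pm–8:10 pm.
7:40 am–11:25 am with B removed leaves 7:40 am–10:45 am.
12:15 pm–1:00 pm with B removed leaves 12:15 pm–12:30 pm.
4:15 pm–6:00 pm lies entirely inside B → drops out.

7:40 am–10:45 am, 12:15 pm–12:30 pm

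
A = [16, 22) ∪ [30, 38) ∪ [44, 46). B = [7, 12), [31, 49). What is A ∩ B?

[31, 38) ∪ [44, 46)

[16, 22) falls entirely outside B.
[30, 38) overlaps B on [31, 38).
[44, 46) overlaps B on [44, 46).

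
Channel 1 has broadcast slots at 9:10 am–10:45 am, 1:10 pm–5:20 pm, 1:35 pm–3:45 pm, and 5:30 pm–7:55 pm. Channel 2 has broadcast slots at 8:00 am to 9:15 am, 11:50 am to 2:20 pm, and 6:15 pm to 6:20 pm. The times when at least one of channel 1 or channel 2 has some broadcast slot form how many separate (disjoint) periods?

3

A, merged: 9:10 am-10:45 am, 1:10 pm-5:20 pm, 5:30 pm-7:55 pm.
A ∪ B = 8:00 am-10:45 am, 11:50 am-5:20 pm, 5:30 pm-7:55 pm.
That is 3 disjoint pieces.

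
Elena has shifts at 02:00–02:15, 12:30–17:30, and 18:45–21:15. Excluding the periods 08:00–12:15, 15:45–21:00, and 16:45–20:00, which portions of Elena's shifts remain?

Merge the second list: 08:00–12:15, 15:45–21:00.
02:00–02:15 is untouched.
12:30–17:30 with B removed leaves 12:30–15:45.
18:45–21:15 with B removed leaves 21:00–21:15.

02:00–02:15, 12:30–15:45, 21:00–21:15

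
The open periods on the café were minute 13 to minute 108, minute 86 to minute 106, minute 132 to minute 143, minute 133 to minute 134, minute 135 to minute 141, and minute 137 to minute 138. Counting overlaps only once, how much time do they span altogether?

Merged: minute 13 to minute 108, minute 132 to minute 143.
Lengths: 95 minutes + 11 minutes = 106 minutes.

106 minutes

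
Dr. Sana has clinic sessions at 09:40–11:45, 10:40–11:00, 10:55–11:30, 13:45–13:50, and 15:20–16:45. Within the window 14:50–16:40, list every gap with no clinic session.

14:50–15:20

Covered (merged): 09:40–11:45, 13:45–13:50, 15:20–16:45.
Uncovered inside 14:50–16:40: 14:50–15:20.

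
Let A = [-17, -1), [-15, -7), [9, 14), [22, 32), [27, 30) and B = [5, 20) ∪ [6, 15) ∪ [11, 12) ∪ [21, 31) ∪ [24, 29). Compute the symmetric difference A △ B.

[-17, -1) ∪ [5, 9) ∪ [14, 20) ∪ [21, 22) ∪ [31, 32)

A, merged: [-17, -1), [9, 14), [22, 32).
B, merged: [5, 20), [21, 31).
A but not B: [-17, -1), [31, 32).
B but not A: [5, 9), [14, 20), [21, 22).
Combining gives A △ B.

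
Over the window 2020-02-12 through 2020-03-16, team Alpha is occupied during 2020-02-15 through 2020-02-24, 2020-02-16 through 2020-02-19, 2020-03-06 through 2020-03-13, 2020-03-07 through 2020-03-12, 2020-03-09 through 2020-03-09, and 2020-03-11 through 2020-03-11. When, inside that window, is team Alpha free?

Covered (merged): 2020-02-15 through 2020-02-24, 2020-03-06 through 2020-03-13.
Uncovered inside 2020-02-12 through 2020-03-16: 2020-02-12 through 2020-02-14, 2020-02-25 through 2020-03-05, 2020-03-14 through 2020-03-16.

2020-02-12 through 2020-02-14, 2020-02-25 through 2020-03-05, 2020-03-14 through 2020-03-16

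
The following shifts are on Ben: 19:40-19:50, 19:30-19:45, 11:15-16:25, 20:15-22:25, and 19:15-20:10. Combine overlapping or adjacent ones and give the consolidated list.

11:15–16:25, 19:15–20:10, 20:15–22:25

Sort by start: 11:15–16:25, 19:15–20:10, 19:30–19:45, 19:40–19:50, 20:15–22:25.
19:15–20:10 is disjoint → start new block.
19:30–19:45 overlaps/touches 19:15–20:10 → extend to 19:15–20:10.
19:40–19:50 overlaps/touches 19:15–20:10 → extend to 19:15–20:10.
20:15–22:25 is disjoint → start new block.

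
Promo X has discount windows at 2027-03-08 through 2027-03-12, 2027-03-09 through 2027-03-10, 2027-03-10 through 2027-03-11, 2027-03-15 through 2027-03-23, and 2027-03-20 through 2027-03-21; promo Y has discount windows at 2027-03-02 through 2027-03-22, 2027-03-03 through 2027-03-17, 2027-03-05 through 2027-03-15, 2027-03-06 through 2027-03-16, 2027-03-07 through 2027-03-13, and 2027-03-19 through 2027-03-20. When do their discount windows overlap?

2027-03-08 through 2027-03-12, 2027-03-15 through 2027-03-22

A, merged: 2027-03-08 through 2027-03-12, 2027-03-15 through 2027-03-23.
B, merged: 2027-03-02 through 2027-03-22.
2027-03-08 through 2027-03-12 ∩ B → 2027-03-08 through 2027-03-12.
2027-03-15 through 2027-03-23 ∩ B → 2027-03-15 through 2027-03-22.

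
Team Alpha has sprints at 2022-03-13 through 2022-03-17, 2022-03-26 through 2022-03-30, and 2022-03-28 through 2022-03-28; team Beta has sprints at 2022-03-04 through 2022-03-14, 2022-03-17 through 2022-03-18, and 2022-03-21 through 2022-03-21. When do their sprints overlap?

2022-03-13 through 2022-03-14, 2022-03-17 through 2022-03-17

Merge the first list: 2022-03-13 through 2022-03-17, 2022-03-26 through 2022-03-30.
2022-03-13 through 2022-03-17 meets the second set on 2022-03-13 through 2022-03-14, 2022-03-17 through 2022-03-17.
2022-03-26 through 2022-03-30: no overlap with the second set.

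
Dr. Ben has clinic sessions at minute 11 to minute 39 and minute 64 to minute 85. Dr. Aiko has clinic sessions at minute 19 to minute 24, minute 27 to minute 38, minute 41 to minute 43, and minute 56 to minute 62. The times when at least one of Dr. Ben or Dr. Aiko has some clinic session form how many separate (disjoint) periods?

4

A ∪ B = minute 11 to minute 39, minute 41 to minute 43, minute 56 to minute 62, minute 64 to minute 85.
That is 4 disjoint pieces.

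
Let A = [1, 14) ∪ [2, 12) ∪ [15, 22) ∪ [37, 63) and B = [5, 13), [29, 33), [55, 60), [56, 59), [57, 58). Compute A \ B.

[1, 5) ∪ [13, 14) ∪ [15, 22) ∪ [37, 55) ∪ [60, 63)

A, merged: [1, 14), [15, 22), [37, 63).
B, merged: [5, 13), [29, 33), [55, 60).
[1, 14) minus B → [1, 5), [13, 14).
[15, 22): no B overlap → unchanged.
[37, 63) minus B → [37, 55), [60, 63).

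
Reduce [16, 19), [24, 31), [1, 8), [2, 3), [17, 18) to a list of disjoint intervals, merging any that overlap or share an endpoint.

[1, 8) ∪ [16, 19) ∪ [24, 31)

Sort by start: [1, 8), [2, 3), [16, 19), [17, 18), [24, 31).
[2, 3) overlaps/touches [1, 8) → extend to [1, 8).
[16, 19) is disjoint → start new block.
[17, 18) overlaps/touches [16, 19) → extend to [16, 19).
[24, 31) is disjoint → start new block.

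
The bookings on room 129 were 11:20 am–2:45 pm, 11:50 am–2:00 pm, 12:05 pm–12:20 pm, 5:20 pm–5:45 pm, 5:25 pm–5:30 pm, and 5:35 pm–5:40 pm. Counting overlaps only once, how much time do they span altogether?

Merged: 11:20 am–2:45 pm, 5:20 pm–5:45 pm.
Lengths: 3 h 25 min + 25 min = 3 h 50 min.

3 h 50 min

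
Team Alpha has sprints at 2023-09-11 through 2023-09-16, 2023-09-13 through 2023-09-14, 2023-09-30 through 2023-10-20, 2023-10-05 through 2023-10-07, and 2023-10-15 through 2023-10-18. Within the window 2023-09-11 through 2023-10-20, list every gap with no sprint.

2023-09-17 through 2023-09-29

The merged coverage is 2023-09-11 through 2023-09-16, 2023-09-30 through 2023-10-20.
Complement within 2023-09-11 through 2023-10-20: 2023-09-17 through 2023-09-29.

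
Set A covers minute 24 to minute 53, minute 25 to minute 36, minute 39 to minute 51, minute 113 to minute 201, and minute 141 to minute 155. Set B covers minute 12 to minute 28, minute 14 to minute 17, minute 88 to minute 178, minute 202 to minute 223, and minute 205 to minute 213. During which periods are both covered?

A, merged: minute 24 to minute 53, minute 113 to minute 201.
B, merged: minute 12 to minute 28, minute 88 to minute 178, minute 202 to minute 223.
minute 24 to minute 53 overlaps B on minute 24 to minute 28.
minute 113 to minute 201 overlaps B on minute 113 to minute 178.

minute 24 to minute 28, minute 113 to minute 178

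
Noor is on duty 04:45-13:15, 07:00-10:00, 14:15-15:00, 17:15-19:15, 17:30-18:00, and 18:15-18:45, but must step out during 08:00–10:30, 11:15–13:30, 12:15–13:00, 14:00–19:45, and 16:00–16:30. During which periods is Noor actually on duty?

04:45–08:00, 10:30–11:15

A, merged: 04:45–13:15, 14:15–15:00, 17:15–19:15.
B, merged: 08:00–10:30, 11:15–13:30, 14:00–19:45.
04:45–13:15 minus B → 04:45–08:00, 10:30–11:15.
14:15–15:00: fully covered by B → removed.
17:15–19:15: fully covered by B → removed.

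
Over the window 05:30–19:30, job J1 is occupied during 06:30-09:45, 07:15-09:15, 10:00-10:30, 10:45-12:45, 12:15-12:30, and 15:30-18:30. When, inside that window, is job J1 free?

The merged coverage is 06:30–09:45, 10:00–10:30, 10:45–12:45, 15:30–18:30.
Gaps within 05:30–19:30: 05:30–06:30, 09:45–10:00, 10:30–10:45, 12:45–15:30, 18:30–19:30.

05:30–06:30, 09:45–10:00, 10:30–10:45, 12:45–15:30, 18:30–19:30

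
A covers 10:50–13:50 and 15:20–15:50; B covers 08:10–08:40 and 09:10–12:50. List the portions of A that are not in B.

12:50–13:50, 15:20–15:50

10:50–13:50 minus B → 12:50–13:50.
15:20–15:50: no B overlap → unchanged.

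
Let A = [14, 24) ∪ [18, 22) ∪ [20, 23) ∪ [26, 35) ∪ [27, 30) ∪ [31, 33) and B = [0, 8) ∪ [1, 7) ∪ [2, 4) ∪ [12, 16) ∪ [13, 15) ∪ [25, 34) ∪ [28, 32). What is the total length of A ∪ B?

A, merged: [14, 24), [26, 35).
B, merged: [0, 8), [12, 16), [25, 34).
A ∪ B = [0, 8), [12, 24), [25, 35).
Total: 8 + 12 + 10 = 30.

30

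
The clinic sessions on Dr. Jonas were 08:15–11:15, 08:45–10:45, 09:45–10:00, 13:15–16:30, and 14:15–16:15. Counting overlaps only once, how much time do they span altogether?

6 h 15 min

Merged: 08:15-11:15, 13:15-16:30.
Lengths: 3 h + 3 h 15 min = 6 h 15 min.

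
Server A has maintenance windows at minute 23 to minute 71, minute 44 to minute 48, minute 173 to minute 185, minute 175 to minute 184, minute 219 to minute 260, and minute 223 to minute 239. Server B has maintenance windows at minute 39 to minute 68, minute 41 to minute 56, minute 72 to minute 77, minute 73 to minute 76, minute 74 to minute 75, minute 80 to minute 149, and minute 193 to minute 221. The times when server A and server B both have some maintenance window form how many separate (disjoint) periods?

Merge the first list: minute 23 to minute 71, minute 173 to minute 185, minute 219 to minute 260.
Merge the second list: minute 39 to minute 68, minute 72 to minute 77, minute 80 to minute 149, minute 193 to minute 221.
A ∩ B = minute 39 to minute 68, minute 219 to minute 221.
That is 2 disjoint pieces.

2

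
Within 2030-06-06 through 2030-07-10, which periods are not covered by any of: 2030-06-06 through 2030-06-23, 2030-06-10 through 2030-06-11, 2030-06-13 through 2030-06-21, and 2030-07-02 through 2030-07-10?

The merged coverage is 2030-06-06 through 2030-06-23, 2030-07-02 through 2030-07-10.
Gaps within 2030-06-06 through 2030-07-10: 2030-06-24 through 2030-07-01.

2030-06-24 through 2030-07-01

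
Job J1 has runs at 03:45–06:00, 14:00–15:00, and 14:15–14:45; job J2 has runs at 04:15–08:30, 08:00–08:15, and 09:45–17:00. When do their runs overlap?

First set merges to 03:45–06:00, 14:00–15:00.
Second set merges to 04:15–08:30, 09:45–17:00.
03:45–06:00 ∩ B → 04:15–06:00.
14:00–15:00 ∩ B → 14:00–15:00.

04:15–06:00, 14:00–15:00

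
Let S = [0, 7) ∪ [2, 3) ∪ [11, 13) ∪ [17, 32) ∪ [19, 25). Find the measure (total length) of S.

Merged: [0, 7), [11, 13), [17, 32).
Lengths: 7 + 2 + 15 = 24.

24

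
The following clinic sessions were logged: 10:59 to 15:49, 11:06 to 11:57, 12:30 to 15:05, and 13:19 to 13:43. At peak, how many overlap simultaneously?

Sweep endpoints in order; track running count of active intervals.
Peak of 3 reached at 13:19.

3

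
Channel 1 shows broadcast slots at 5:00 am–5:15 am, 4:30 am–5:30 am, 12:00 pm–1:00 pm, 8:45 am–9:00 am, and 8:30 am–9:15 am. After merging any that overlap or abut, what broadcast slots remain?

4:30 am–5:30 am, 8:30 am–9:15 am, 12:00 pm–1:00 pm

Sort by start: 4:30 am–5:30 am, 5:00 am–5:15 am, 8:30 am–9:15 am, 8:45 am–9:00 am, 12:00 pm–1:00 pm.
5:00 am–5:15 am overlaps/touches 4:30 am–5:30 am → extend to 4:30 am–5:30 am.
8:30 am–9:15 am is disjoint → start new block.
8:45 am–9:00 am overlaps/touches 8:30 am–9:15 am → extend to 8:30 am–9:15 am.
12:00 pm–1:00 pm is disjoint → start new block.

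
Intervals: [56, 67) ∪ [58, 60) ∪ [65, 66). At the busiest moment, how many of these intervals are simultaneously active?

2

Walk the sorted start/end points keeping a running depth.
The depth first hits 2 at 58.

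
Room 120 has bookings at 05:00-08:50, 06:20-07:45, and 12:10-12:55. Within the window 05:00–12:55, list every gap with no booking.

The merged coverage is 05:00-08:50, 12:10-12:55.
Complement within 05:00-12:55: 08:50-12:10.

08:50-12:10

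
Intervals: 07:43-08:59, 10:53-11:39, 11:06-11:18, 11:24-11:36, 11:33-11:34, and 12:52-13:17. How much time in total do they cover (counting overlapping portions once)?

2 h 27 min

Merged: 07:43-08:59, 10:53-11:39, 12:52-13:17.
Lengths: 1 h 16 min + 46 min + 25 min = 2 h 27 min.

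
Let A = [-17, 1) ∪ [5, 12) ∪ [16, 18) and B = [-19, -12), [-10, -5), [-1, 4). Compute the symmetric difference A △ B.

A but not B: [-12, -10), [-5, -1), [5, 12), [16, 18).
B but not A: [-19, -17), [1, 4).
Combining gives A △ B.

[-19, -17) ∪ [-12, -10) ∪ [-5, -1) ∪ [1, 4) ∪ [5, 12) ∪ [16, 18)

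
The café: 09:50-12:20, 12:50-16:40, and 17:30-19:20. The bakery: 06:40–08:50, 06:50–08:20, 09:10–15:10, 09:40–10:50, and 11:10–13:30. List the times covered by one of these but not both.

Second set merges to 06:40–08:50, 09:10–15:10.
A but not B: 15:10–16:40, 17:30–19:20.
B but not A: 06:40–08:50, 09:10–09:50, 12:20–12:50.
Combining gives A △ B.

06:40–08:50, 09:10–09:50, 12:20–12:50, 15:10–16:40, 17:30–19:20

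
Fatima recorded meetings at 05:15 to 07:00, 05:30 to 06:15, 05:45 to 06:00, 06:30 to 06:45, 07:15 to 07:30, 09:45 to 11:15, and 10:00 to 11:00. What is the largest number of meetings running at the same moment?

At 05:45, 3 of the intervals are simultaneously active.
No point has more.

3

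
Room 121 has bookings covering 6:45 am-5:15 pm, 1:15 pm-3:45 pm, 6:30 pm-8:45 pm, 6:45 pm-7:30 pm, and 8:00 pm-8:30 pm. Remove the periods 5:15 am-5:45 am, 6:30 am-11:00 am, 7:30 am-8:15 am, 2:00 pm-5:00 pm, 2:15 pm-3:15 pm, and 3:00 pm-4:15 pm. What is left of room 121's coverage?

A, merged: 6:45 am–5:15 pm, 6:30 pm–8:45 pm.
B, merged: 5:15 am–5:45 am, 6:30 am–11:00 am, 2:00 pm–5:00 pm.
6:45 am–5:15 pm \ B = 11:00 am–2:00 pm, 5:00 pm–5:15 pm.
6:30 pm–8:45 pm: nothing removed.

11:00 am–2:00 pm, 5:00 pm–5:15 pm, 6:30 pm–8:45 pm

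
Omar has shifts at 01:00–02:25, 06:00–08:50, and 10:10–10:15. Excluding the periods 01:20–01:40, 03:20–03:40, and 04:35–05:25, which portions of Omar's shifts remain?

01:00–02:25 with B removed leaves 01:00–01:20, 01:40–02:25.
06:00–08:50 is untouched.
10:10–10:15 is untouched.

01:00–01:20, 01:40–02:25, 06:00–08:50, 10:10–10:15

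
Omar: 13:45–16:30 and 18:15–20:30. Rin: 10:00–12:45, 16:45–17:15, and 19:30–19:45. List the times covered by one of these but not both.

A but not B: 13:45-16:30, 18:15-19:30, 19:45-20:30.
B but not A: 10:00-12:45, 16:45-17:15.
Combining gives A △ B.

10:00-12:45, 13:45-16:30, 16:45-17:15, 18:15-19:30, 19:45-20:30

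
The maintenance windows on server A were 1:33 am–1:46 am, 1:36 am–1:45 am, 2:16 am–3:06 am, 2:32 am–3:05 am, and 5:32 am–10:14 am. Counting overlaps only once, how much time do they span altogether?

Merged: 1:33 am-1:46 am, 2:16 am-3:06 am, 5:32 am-10:14 am.
Lengths: 13 min + 50 min + 4 h 42 min = 5 h 45 min.

5 h 45 min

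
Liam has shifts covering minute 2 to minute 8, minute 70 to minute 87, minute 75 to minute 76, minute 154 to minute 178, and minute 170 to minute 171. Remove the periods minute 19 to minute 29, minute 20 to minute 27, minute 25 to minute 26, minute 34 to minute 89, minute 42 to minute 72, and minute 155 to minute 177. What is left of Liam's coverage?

minute 2 to minute 8, minute 154 to minute 155, minute 177 to minute 178

A, merged: minute 2 to minute 8, minute 70 to minute 87, minute 154 to minute 178.
B, merged: minute 19 to minute 29, minute 34 to minute 89, minute 155 to minute 177.
minute 2 to minute 8: nothing removed.
minute 70 to minute 87: entirely removed.
minute 154 to minute 178 \ B = minute 154 to minute 155, minute 177 to minute 178.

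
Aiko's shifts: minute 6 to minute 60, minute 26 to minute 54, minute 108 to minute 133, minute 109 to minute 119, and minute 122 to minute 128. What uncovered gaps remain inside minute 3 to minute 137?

minute 3 to minute 6, minute 60 to minute 108, minute 133 to minute 137

The merged coverage is minute 6 to minute 60, minute 108 to minute 133.
Complement within minute 3 to minute 137: minute 3 to minute 6, minute 60 to minute 108, minute 133 to minute 137.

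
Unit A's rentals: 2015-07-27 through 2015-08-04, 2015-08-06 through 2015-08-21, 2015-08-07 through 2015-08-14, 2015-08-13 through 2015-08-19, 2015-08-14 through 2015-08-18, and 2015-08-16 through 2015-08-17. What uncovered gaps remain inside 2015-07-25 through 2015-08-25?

The merged coverage is 2015-07-27 through 2015-08-04, 2015-08-06 through 2015-08-21.
Gaps within 2015-07-25 through 2015-08-25: 2015-07-25 through 2015-07-26, 2015-08-05 through 2015-08-05, 2015-08-22 through 2015-08-25.

2015-07-25 through 2015-07-26, 2015-08-05 through 2015-08-05, 2015-08-22 through 2015-08-25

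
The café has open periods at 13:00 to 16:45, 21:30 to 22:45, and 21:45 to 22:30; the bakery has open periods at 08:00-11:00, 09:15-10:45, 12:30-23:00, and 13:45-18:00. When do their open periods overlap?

13:00–16:45, 21:30–22:45

First set merges to 13:00–16:45, 21:30–22:45.
Second set merges to 08:00–11:00, 12:30–23:00.
13:00–16:45 meets the second set on 13:00–16:45.
21:30–22:45 meets the second set on 21:30–22:45.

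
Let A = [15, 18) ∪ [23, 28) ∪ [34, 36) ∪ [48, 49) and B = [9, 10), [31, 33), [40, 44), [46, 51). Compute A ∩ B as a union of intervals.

[15, 18): no overlap with the second set.
[23, 28): no overlap with the second set.
[34, 36): no overlap with the second set.
[48, 49) meets the second set on [48, 49).

[48, 49)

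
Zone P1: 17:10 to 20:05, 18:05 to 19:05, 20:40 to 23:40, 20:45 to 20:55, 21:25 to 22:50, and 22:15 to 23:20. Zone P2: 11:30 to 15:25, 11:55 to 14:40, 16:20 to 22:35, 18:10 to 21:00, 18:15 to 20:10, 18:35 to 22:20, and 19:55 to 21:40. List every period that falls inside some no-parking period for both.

17:10–20:05, 20:40–22:35

A, merged: 17:10–20:05, 20:40–23:40.
B, merged: 11:30–15:25, 16:20–22:35.
17:10–20:05 ∩ B → 17:10–20:05.
20:40–23:40 ∩ B → 20:40–22:35.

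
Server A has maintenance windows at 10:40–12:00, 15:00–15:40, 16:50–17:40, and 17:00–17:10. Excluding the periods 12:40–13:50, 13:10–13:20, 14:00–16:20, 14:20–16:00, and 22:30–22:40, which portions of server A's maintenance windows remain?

A, merged: 10:40–12:00, 15:00–15:40, 16:50–17:40.
B, merged: 12:40–13:50, 14:00–16:20, 22:30–22:40.
10:40–12:00: no B overlap → unchanged.
15:00–15:40: fully covered by B → removed.
16:50–17:40: no B overlap → unchanged.

10:40–12:00, 16:50–17:40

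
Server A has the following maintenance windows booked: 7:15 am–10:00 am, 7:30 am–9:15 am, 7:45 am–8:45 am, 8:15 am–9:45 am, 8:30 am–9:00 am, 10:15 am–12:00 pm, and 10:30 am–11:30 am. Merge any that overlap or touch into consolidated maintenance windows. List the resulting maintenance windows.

7:15 am–10:00 am, 10:15 am–12:00 pm

7:30 am–9:15 am overlaps/touches 7:15 am–10:00 am → extend to 7:15 am–10:00 am.
7:45 am–8:45 am overlaps/touches 7:15 am–10:00 am → extend to 7:15 am–10:00 am.
8:15 am–9:45 am overlaps/touches 7:15 am–10:00 am → extend to 7:15 am–10:00 am.
8:30 am–9:00 am overlaps/touches 7:15 am–10:00 am → extend to 7:15 am–10:00 am.
10:15 am–12:00 pm is disjoint → start new block.
10:30 am–11:30 am overlaps/touches 10:15 am–12:00 pm → extend to 10:15 am–12:00 pm.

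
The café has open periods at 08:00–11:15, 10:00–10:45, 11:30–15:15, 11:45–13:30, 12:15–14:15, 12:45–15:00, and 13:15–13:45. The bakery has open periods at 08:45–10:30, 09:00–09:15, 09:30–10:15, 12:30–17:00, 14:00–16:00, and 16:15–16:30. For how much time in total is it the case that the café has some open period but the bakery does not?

First set merges to 08:00–11:15, 11:30–15:15.
Second set merges to 08:45–10:30, 12:30–17:00.
A \ B = 08:00–08:45, 10:30–11:15, 11:30–12:30.
Total: 45 min + 45 min + 1 h = 2 h 30 min.

2 h 30 min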